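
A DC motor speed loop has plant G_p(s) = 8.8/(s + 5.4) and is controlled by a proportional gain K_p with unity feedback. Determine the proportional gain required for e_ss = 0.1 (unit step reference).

For a type-0 loop with proportional control, e_ss = 1/(1 + K_p·G_p(0)).
G_p(0) = 1.63. Require 1/(1 + K_p·1.63) = 0.1, so 1 + 1.63·K_p = 10.
K_p = (10 − 1)/1.63 = 5.52.

K_p = 5.52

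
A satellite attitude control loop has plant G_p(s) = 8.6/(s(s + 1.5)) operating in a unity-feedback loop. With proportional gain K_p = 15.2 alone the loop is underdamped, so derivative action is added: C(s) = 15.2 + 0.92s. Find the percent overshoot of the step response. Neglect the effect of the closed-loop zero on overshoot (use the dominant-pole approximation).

Forward path: (15.2 + 0.92s)·8.6/(s(s+1.5)). The closed-loop characteristic equation is s² + (1.5 + 8.6·0.92)s + 8.6·15.2 = 0.
That is s² + 9.412s + 130.7 = 0, so ω_n = 11.43 rad/s and ζ = 9.412/(2·11.43) = 0.4116.
%OS = 100·exp(−πζ/√(1−ζ²)) = 24.2%.

24.2%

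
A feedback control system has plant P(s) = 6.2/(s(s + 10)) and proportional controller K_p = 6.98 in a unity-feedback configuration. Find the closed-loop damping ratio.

With unity feedback the closed-loop characteristic equation is s² + 10s + 6.98·6.2 = s² + 10s + 43.28 = 0.
Matching s² + 2ζω_n s + ω_n²: ω_n = √43.28 = 6.578 rad/s and 2ζω_n = 10, so ζ = 10/(2·6.578) = 0.76.

ζ = 0.76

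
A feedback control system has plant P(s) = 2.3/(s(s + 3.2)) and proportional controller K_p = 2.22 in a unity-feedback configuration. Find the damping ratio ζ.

ζ = 0.708

The closed-loop denominator is s(s+3.2) + 2.22·2.3 = s² + 3.2s + 5.106.
Matching s² + 2ζω_n s + ω_n²: ω_n = √5.106 = 2.26 rad/s and 2ζω_n = 3.2, so ζ = 3.2/(2·2.26) = 0.708.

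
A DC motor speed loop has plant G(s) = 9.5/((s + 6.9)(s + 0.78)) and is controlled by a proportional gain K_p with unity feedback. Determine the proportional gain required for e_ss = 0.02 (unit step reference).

K_p = 27.8

The loop is type 0, so e_ss(step) = 1/(1 + K_pos) with K_pos = K_p·G(0).
G(0) = 1.765. Require 1/(1 + K_p·1.765) = 0.02, so 1 + 1.765·K_p = 50.
K_p = (50 − 1)/1.765 = 27.8.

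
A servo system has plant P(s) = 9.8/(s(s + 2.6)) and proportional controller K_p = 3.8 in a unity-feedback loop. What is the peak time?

The closed-loop denominator s² + 2.6s + 37.24 gives ω_n = √37.24 = 6.102 and ζ = 2.6/(2ω_n) = 0.213.
Damped frequency ω_d = ω_n√(1−ζ²) = 5.962 rad/s, so peak time T_p = π/ω_d = 0.527 s.

T_p = 0.527 s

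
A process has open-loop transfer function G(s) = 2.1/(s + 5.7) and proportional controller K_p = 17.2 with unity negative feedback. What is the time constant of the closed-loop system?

Closed-loop transfer function: T(s) = K_p·G(s)/(1 + K_p·G(s)) = 36.12/(s + 5.7 + 36.12) = 36.12/(s + 41.82).
Time constant τ = 1/41.82 = 0.0239 s.

τ = 0.0239 s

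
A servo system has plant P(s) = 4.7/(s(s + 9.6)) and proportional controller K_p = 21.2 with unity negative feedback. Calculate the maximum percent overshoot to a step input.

17.9%

Closed-loop characteristic equation: s² + 9.6s + 99.64 = 0, so ω_n = 9.982 rad/s and ζ = 9.6/(2·9.982) = 0.4809.
%OS = 100·exp(−πζ/√(1−ζ²)) = 100·exp(−π·0.4809/√0.7688) = 17.9%.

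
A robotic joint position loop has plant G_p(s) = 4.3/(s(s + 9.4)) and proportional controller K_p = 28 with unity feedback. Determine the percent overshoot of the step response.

22.6%

From 1 + K_pG_p(s) = 0: s² + 9.4s + 120.4 = 0 ⇒ ω_n = 10.97, ζ = 0.4283.
%OS = 100·exp(−πζ/√(1−ζ²)) = 100·exp(−π·0.4283/√0.8165) = 22.6%.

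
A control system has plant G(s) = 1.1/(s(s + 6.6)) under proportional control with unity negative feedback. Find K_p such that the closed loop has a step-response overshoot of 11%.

K_p = 30

From %OS = 100·exp(−πζ/√(1−ζ²)) = 11%, ζ = −ln(0.11)/√(π²+ln²(0.11)) = 0.5749.
Characteristic equation s² + 6.6s + 1.1K_p = 0 gives ζ = 6.6/(2√(1.1K_p)).
Setting ζ = 0.5749: √(1.1K_p) = 6.6/(2·0.5749) = 5.74, so K_p = 32.95/1.1 = 30.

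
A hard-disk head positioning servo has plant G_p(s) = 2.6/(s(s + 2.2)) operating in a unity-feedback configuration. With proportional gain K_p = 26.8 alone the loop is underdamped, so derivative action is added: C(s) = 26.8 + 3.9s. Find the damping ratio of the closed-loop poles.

ζ = 0.739

Forward path: (26.8 + 3.9s)·2.6/(s(s+2.2)). The closed-loop characteristic equation is s² + (2.2 + 2.6·3.9)s + 2.6·26.8 = 0.
That is s² + 12.34s + 69.68 = 0, so ω_n = 8.347 rad/s and ζ = 12.34/(2·8.347) = 0.7391.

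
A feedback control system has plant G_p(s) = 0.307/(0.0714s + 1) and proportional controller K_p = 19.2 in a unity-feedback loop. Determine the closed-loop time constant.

Closed loop: T(s) = K_p·G_p/(1+K_p·G_p) = 5.894/(0.0714s + 1 + 5.894), with pole at s = −(1 + 5.894)/0.0714 = −96.56.
Closed-loop time constant τ = 1/96.56 = 0.0104 s.

τ = 0.0104 s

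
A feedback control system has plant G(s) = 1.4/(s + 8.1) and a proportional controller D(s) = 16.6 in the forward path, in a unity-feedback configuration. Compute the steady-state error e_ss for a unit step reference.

The loop is type 0. Static position error constant K_pos = D(0)·G(0) = 16.6·0.1728 = 2.869.
Steady-state error to a unit step: e_ss = 1/(1+K_pos) = 1/3.869 = 0.258.

0.258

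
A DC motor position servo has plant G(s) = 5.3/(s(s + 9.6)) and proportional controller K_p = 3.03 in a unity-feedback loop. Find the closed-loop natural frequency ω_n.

1 + K_p·G(s) = 0 gives s² + 9.6s + 16.06 = 0.
Matching s² + 2ζω_n s + ω_n²: ω_n = √16.06 = 4.007 rad/s and 2ζω_n = 9.6, so ζ = 9.6/(2·4.007) = 1.2.

ω_n = 4.01 rad/s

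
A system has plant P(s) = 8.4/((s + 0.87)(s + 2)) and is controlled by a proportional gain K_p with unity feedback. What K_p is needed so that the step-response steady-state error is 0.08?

The loop is type 0, so e_ss(step) = 1/(1 + K_pos) with K_pos = K_p·P(0).
P(0) = 4.828. Require 1/(1 + K_p·4.828) = 0.08, so 1 + 4.828·K_p = 12.5.
K_p = (12.5 − 1)/4.828 = 2.38.

K_p = 2.38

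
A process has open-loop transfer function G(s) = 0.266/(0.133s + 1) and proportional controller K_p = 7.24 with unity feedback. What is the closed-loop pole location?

s = -22

Closed loop: T(s) = K_p·G/(1+K_p·G) = 1.926/(0.133s + 1 + 1.926), with pole at s = −(1 + 1.926)/0.133 = −22.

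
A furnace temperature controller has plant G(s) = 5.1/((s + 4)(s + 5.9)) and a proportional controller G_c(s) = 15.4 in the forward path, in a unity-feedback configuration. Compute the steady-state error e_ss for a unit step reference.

0.231

The loop is type 0. Static position error constant K_pos = G_c(0)·G(0) = 15.4·0.2161 = 3.328.
Steady-state error to a unit step: e_ss = 1/(1+K_pos) = 1/4.328 = 0.231.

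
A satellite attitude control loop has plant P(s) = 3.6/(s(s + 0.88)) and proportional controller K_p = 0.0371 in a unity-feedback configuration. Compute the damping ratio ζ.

ζ = 1.2

With unity feedback the closed-loop characteristic equation is s² + 0.88s + 0.0371·3.6 = s² + 0.88s + 0.1336 = 0.
Matching s² + 2ζω_n s + ω_n²: ω_n = √0.1336 = 0.3655 rad/s and 2ζω_n = 0.88, so ζ = 0.88/(2·0.3655) = 1.2.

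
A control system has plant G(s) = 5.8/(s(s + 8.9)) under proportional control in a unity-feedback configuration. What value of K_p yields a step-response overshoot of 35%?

From %OS = 100·exp(−πζ/√(1−ζ²)) = 35%, ζ = −ln(0.35)/√(π²+ln²(0.35)) = 0.3169.
Characteristic equation s² + 8.9s + 5.8K_p = 0 gives ζ = 8.9/(2√(5.8K_p)).
Setting ζ = 0.3169: √(5.8K_p) = 8.9/(2·0.3169) = 14.04, so K_p = 197.1/5.8 = 34.

K_p = 34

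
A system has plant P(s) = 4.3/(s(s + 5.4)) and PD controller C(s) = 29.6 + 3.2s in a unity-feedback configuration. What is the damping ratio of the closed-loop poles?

Forward path: (29.6 + 3.2s)·4.3/(s(s+5.4)). The closed-loop characteristic equation is s² + (5.4 + 4.3·3.2)s + 4.3·29.6 = 0.
That is s² + 19.16s + 127.3 = 0, so ω_n = 11.28 rad/s and ζ = 19.16/(2·11.28) = 0.8492.

ζ = 0.849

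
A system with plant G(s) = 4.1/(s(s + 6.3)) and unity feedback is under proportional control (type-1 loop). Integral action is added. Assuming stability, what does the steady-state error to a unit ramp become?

The integrator raises the loop to type 2, so K_v → ∞ and e_ss to a ramp is zero.

0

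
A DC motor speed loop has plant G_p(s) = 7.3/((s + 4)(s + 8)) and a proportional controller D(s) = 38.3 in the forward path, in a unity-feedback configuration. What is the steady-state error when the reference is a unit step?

The loop is type 0. Static position error constant K_pos = D(0)·G_p(0) = 38.3·0.2281 = 8.737.
Steady-state error to a unit step: e_ss = 1/(1+K_pos) = 1/9.737 = 0.103.

0.103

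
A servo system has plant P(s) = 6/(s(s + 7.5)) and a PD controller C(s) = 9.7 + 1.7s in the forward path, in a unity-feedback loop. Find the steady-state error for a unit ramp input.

0.129

The loop has one pole at the origin (type 1). Velocity error constant K_v = lim_{s→0} s·C(s)P(s) = 9.7·6/7.5 = 7.76.
Steady-state error to a unit ramp: e_ss = 1/K_v = 0.129.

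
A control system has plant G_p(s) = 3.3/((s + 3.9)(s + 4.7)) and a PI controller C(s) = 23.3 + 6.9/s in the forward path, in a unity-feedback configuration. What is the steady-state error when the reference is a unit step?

0

The open loop C(s)G_p(s) has a pole at the origin (type 1), so the static position error constant is infinite and e_ss = 1/(1+∞) = 0.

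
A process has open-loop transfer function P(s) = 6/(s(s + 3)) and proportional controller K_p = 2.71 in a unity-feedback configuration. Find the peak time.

Closed-loop characteristic equation: s² + 3s + 16.26 = 0, so ω_n = 4.032 rad/s and ζ = 3/(2·4.032) = 0.372.
Damped frequency ω_d = ω_n√(1−ζ²) = 3.743 rad/s, so peak time T_p = π/ω_d = 0.839 s.

T_p = 0.839 s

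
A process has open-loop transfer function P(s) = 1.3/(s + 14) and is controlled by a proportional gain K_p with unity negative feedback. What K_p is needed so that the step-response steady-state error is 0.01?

Steady-state error for a unit step on this type-0 loop is 1/(1 + K_p·P(0)).
P(0) = 0.09286. Require 1/(1 + K_p·0.09286) = 0.01, so 1 + 0.09286·K_p = 100.
K_p = (100 − 1)/0.09286 = 1070.

K_p = 1070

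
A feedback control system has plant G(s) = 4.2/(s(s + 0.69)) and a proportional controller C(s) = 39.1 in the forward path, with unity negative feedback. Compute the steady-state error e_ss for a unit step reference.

The open loop C(s)G(s) has a pole at the origin (type 1), so the static position error constant is infinite and e_ss = 1/(1+∞) = 0.

0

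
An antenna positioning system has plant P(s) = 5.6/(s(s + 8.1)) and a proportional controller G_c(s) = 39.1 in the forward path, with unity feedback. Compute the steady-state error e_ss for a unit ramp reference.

0.037

The loop has one pole at the origin (type 1). Velocity error constant K_v = lim_{s→0} s·G_c(s)P(s) = 39.1·5.6/8.1 = 27.03.
Steady-state error to a unit ramp: e_ss = 1/K_v = 0.037.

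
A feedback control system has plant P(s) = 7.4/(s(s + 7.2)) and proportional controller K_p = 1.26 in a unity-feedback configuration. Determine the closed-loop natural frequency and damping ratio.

1 + K_p·P(s) = 0 gives s² + 7.2s + 9.324 = 0.
So ω_n² = 9.324 ⇒ ω_n = 3.054 rad/s, and ζ = 7.2/(2ω_n) = 1.18.

ω_n = 3.05 rad/s, ζ = 1.18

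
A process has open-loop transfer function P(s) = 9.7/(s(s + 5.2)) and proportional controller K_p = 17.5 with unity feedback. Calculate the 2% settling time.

T_s ≈ 1.54 s

From 1 + K_pP(s) = 0: s² + 5.2s + 169.8 = 0 ⇒ ω_n = 13.03, ζ = 0.1996.
2% settling time T_s ≈ 4/(ζω_n) = 4/2.6 = 1.54 s.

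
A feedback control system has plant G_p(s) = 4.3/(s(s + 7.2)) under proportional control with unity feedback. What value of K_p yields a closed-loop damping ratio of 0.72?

Closed-loop characteristic equation: s² + 7.2s + K_p·4.3 = 0.
So ω_n = √(4.3K_p) and 2ζω_n = 7.2, giving ζ = 7.2/(2√(4.3K_p)).
Setting ζ = 0.72: √(4.3K_p) = 7.2/(2·0.72) = 5, so K_p = 25/4.3 = 5.81.

K_p = 5.81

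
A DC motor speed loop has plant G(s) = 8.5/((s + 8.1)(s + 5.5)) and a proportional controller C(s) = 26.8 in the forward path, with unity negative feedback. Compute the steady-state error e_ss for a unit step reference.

0.164

The loop is type 0. Static position error constant K_pos = C(0)·G(0) = 26.8·0.1908 = 5.113.
Steady-state error to a unit step: e_ss = 1/(1+K_pos) = 1/6.113 = 0.164.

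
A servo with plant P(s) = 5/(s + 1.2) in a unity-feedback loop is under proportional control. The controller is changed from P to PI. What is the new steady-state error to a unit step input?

Adding integral action puts a pole at s = 0 in the forward path, raising the system type to 1; a type-1 loop has zero steady-state error to a step.

0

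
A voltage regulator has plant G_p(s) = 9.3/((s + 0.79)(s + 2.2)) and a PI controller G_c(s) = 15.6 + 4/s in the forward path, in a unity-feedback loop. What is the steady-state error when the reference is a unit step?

0

The open loop G_c(s)G_p(s) has a pole at the origin (type 1), so the static position error constant is infinite and e_ss = 1/(1+∞) = 0.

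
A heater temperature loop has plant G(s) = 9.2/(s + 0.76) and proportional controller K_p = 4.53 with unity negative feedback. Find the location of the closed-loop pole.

Closed-loop transfer function: T(s) = K_p·G(s)/(1 + K_p·G(s)) = 41.68/(s + 0.76 + 41.68) = 41.68/(s + 42.44).
The closed-loop pole is at s = −42.44.

s = -42.44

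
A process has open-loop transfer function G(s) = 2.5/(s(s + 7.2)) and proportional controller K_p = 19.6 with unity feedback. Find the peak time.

T_p = 0.523 s

From 1 + K_pG(s) = 0: s² + 7.2s + 49 = 0 ⇒ ω_n = 7, ζ = 0.5143.
Damped frequency ω_d = ω_n√(1−ζ²) = 6.003 rad/s, so peak time T_p = π/ω_d = 0.523 s.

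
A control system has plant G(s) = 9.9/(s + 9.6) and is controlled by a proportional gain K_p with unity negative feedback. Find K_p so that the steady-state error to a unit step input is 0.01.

K_p = 96

For a type-0 loop with proportional control, e_ss = 1/(1 + K_p·G(0)).
G(0) = 1.031. Require 1/(1 + K_p·1.031) = 0.01, so 1 + 1.031·K_p = 100.
K_p = (100 − 1)/1.031 = 96.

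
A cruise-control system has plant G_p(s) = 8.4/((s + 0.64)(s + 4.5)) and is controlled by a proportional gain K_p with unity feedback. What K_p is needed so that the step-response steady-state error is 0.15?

Steady-state error for a unit step on this type-0 loop is 1/(1 + K_p·G_p(0)).
G_p(0) = 2.917. Require 1/(1 + K_p·2.917) = 0.15, so 1 + 2.917·K_p = 6.667.
K_p = (6.667 − 1)/2.917 = 1.94.

K_p = 1.94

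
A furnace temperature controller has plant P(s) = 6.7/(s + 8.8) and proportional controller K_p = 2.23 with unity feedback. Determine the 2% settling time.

T_s ≈ 0.168 s

Closed-loop transfer function: T(s) = K_p·P(s)/(1 + K_p·P(s)) = 14.94/(s + 8.8 + 14.94) = 14.94/(s + 23.74).
Time constant τ = 1/23.74 = 0.04212 s, so the 2% settling time is about 4τ = 0.168 s.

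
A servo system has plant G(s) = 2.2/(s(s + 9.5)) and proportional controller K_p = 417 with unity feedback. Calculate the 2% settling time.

T_s ≈ 0.842 s

From 1 + K_pG(s) = 0: s² + 9.5s + 917.4 = 0 ⇒ ω_n = 30.29, ζ = 0.1568.
2% settling time T_s ≈ 4/(ζω_n) = 4/4.75 = 0.842 s.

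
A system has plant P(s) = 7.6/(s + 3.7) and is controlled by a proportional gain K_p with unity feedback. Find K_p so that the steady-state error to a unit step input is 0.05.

The loop is type 0, so e_ss(step) = 1/(1 + K_pos) with K_pos = K_p·P(0).
P(0) = 2.054. Require 1/(1 + K_p·2.054) = 0.05, so 1 + 2.054·K_p = 20.
K_p = (20 − 1)/2.054 = 9.25.

K_p = 9.25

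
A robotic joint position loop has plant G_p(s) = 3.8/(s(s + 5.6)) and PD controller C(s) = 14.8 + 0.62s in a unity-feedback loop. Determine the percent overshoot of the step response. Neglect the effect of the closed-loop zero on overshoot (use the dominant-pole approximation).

14%

Forward path: (14.8 + 0.62s)·3.8/(s(s+5.6)). The closed-loop characteristic equation is s² + (5.6 + 3.8·0.62)s + 3.8·14.8 = 0.
That is s² + 7.956s + 56.24 = 0, so ω_n = 7.499 rad/s and ζ = 7.956/(2·7.499) = 0.5304.
%OS = 100·exp(−πζ/√(1−ζ²)) = 14%.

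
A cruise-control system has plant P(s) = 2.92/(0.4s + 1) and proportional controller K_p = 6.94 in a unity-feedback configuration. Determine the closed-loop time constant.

τ = 0.0188 s

Closed loop: T(s) = K_p·P/(1+K_p·P) = 20.26/(0.4s + 1 + 20.26), with pole at s = −(1 + 20.26)/0.4 = −53.16.
Closed-loop time constant τ = 1/53.16 = 0.0188 s.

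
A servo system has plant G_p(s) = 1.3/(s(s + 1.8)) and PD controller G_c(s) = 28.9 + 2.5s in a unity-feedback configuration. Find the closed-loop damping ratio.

Forward path: (28.9 + 2.5s)·1.3/(s(s+1.8)). The closed-loop characteristic equation is s² + (1.8 + 1.3·2.5)s + 1.3·28.9 = 0.
That is s² + 5.05s + 37.57 = 0, so ω_n = 6.129 rad/s and ζ = 5.05/(2·6.129) = 0.4119.

ζ = 0.412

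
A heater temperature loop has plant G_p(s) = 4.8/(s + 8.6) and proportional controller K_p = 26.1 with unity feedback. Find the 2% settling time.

Closed-loop transfer function: T(s) = K_p·G_p(s)/(1 + K_p·G_p(s)) = 125.3/(s + 8.6 + 125.3) = 125.3/(s + 133.9).
Time constant τ = 1/133.9 = 0.007469 s, so the 2% settling time is about 4τ = 0.0299 s.

T_s ≈ 0.0299 s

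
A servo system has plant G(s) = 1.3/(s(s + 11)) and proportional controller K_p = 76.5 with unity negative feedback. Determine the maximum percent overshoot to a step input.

12.5%

From 1 + K_pG(s) = 0: s² + 11s + 99.45 = 0 ⇒ ω_n = 9.972, ζ = 0.5515.
%OS = 100·exp(−πζ/√(1−ζ²)) = 100·exp(−π·0.5515/√0.6958) = 12.5%.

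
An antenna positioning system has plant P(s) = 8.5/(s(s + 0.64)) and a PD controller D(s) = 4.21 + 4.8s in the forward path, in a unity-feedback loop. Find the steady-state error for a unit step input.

The open loop D(s)P(s) has a pole at the origin (type 1), so the static position error constant is infinite and e_ss = 1/(1+∞) = 0.

0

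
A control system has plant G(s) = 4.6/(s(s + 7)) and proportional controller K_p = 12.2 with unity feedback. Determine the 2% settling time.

From 1 + K_pG(s) = 0: s² + 7s + 56.12 = 0 ⇒ ω_n = 7.491, ζ = 0.4672.
2% settling time T_s ≈ 4/(ζω_n) = 4/3.5 = 1.14 s.

T_s ≈ 1.14 s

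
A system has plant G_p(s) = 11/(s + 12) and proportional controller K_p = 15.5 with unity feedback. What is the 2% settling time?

Closed-loop transfer function: T(s) = K_p·G_p(s)/(1 + K_p·G_p(s)) = 170.5/(s + 12 + 170.5) = 170.5/(s + 182.5).
Time constant τ = 1/182.5 = 0.005479 s, so the 2% settling time is about 4τ = 0.0219 s.

T_s ≈ 0.0219 s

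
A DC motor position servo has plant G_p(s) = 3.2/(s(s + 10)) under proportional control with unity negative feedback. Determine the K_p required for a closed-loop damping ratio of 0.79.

K_p = 12.5

Closed-loop characteristic equation: s² + 10s + K_p·3.2 = 0.
So ω_n = √(3.2K_p) and 2ζω_n = 10, giving ζ = 10/(2√(3.2K_p)).
Setting ζ = 0.79: √(3.2K_p) = 10/(2·0.79) = 6.329, so K_p = 40.06/3.2 = 12.5.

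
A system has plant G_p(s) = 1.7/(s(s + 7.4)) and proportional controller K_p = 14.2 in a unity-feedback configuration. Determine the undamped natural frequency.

With unity feedback the closed-loop characteristic equation is s² + 7.4s + 14.2·1.7 = s² + 7.4s + 24.14 = 0.
So ω_n² = 24.14 ⇒ ω_n = 4.913 rad/s, and ζ = 7.4/(2ω_n) = 0.753.

ω_n = 4.91 rad/s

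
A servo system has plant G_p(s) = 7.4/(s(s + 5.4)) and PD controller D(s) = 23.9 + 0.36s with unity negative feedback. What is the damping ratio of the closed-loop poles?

ζ = 0.303

Forward path: (23.9 + 0.36s)·7.4/(s(s+5.4)). The closed-loop characteristic equation is s² + (5.4 + 7.4·0.36)s + 7.4·23.9 = 0.
That is s² + 8.064s + 176.9 = 0, so ω_n = 13.3 rad/s and ζ = 8.064/(2·13.3) = 0.3032.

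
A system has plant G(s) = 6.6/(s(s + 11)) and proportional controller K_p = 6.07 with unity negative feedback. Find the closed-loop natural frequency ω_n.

The closed-loop denominator is s(s+11) + 6.07·6.6 = s² + 11s + 40.06.
Matching s² + 2ζω_n s + ω_n²: ω_n = √40.06 = 6.329 rad/s and 2ζω_n = 11, so ζ = 11/(2·6.329) = 0.869.

ω_n = 6.33 rad/s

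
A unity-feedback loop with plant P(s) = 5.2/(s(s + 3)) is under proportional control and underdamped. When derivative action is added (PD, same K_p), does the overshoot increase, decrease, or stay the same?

decrease

With PD the characteristic equation becomes s² + (a + K·K_d)s + K·K_p = 0; the damping term grows, ζ rises, overshoot falls.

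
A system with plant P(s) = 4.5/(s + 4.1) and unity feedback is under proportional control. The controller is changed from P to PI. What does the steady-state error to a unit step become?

Adding integral action puts a pole at s = 0 in the forward path, raising the system type to 1; a type-1 loop has zero steady-state error to a step.

0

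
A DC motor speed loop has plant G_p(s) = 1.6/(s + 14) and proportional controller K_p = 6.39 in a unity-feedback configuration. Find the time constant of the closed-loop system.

Closed-loop transfer function: T(s) = K_p·G_p(s)/(1 + K_p·G_p(s)) = 10.22/(s + 14 + 10.22) = 10.22/(s + 24.22).
Time constant τ = 1/24.22 = 0.0413 s.

τ = 0.0413 s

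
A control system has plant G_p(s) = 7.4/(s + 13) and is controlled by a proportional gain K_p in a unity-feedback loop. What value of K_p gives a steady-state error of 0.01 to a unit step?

The loop is type 0, so e_ss(step) = 1/(1 + K_pos) with K_pos = K_p·G_p(0).
G_p(0) = 0.5692. Require 1/(1 + K_p·0.5692) = 0.01, so 1 + 0.5692·K_p = 100.
K_p = (100 − 1)/0.5692 = 174.

K_p = 174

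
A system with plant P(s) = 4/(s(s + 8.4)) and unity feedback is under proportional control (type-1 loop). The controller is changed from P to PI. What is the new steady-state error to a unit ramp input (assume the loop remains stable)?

0

The integrator raises the loop to type 2, so K_v → ∞ and e_ss to a ramp is zero.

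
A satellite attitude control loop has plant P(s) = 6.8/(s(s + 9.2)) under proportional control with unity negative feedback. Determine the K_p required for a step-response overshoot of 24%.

From %OS = 100·exp(−πζ/√(1−ζ²)) = 24%, ζ = −ln(0.24)/√(π²+ln²(0.24)) = 0.4136.
Characteristic equation s² + 9.2s + 6.8K_p = 0 gives ζ = 9.2/(2√(6.8K_p)).
Setting ζ = 0.4136: √(6.8K_p) = 9.2/(2·0.4136) = 11.12, so K_p = 123.7/6.8 = 18.2.

K_p = 18.2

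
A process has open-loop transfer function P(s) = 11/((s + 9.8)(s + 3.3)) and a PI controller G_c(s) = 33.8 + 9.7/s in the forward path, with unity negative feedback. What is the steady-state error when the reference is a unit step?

The open loop G_c(s)P(s) has a pole at the origin (type 1), so the static position error constant is infinite and e_ss = 1/(1+∞) = 0.

0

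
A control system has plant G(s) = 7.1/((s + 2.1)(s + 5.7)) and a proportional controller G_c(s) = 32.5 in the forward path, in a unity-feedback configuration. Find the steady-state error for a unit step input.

0.0493

The loop is type 0. Static position error constant K_pos = G_c(0)·G(0) = 32.5·0.5931 = 19.28.
Steady-state error to a unit step: e_ss = 1/(1+K_pos) = 1/20.28 = 0.0493.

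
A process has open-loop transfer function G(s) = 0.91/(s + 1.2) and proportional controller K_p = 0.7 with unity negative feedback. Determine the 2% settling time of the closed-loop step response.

T_s ≈ 2.18 s

Closed-loop transfer function: T(s) = K_p·G(s)/(1 + K_p·G(s)) = 0.637/(s + 1.2 + 0.637) = 0.637/(s + 1.837).
Time constant τ = 1/1.837 = 0.5444 s, so the 2% settling time is about 4τ = 2.18 s.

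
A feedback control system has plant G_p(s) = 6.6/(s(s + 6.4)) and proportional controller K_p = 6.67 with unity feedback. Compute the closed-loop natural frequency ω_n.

ω_n = 6.63 rad/s

The closed-loop denominator is s(s+6.4) + 6.67·6.6 = s² + 6.4s + 44.02.
Matching s² + 2ζω_n s + ω_n²: ω_n = √44.02 = 6.635 rad/s and 2ζω_n = 6.4, so ζ = 6.4/(2·6.635) = 0.482.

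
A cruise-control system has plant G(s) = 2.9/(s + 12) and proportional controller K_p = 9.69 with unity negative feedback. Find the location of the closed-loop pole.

Closed-loop transfer function: T(s) = K_p·G(s)/(1 + K_p·G(s)) = 28.1/(s + 12 + 28.1) = 28.1/(s + 40.1).
The closed-loop pole is at s = −40.1.

s = -40.1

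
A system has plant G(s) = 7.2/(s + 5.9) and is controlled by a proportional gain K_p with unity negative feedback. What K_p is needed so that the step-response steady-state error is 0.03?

The loop is type 0, so e_ss(step) = 1/(1 + K_pos) with K_pos = K_p·G(0).
G(0) = 1.22. Require 1/(1 + K_p·1.22) = 0.03, so 1 + 1.22·K_p = 33.33.
K_p = (33.33 − 1)/1.22 = 26.5.

K_p = 26.5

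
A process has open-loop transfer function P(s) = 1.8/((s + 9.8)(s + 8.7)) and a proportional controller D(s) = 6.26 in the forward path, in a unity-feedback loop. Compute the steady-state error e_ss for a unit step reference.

0.883

The loop is type 0. Static position error constant K_pos = D(0)·P(0) = 6.26·0.02111 = 0.1322.
Steady-state error to a unit step: e_ss = 1/(1+K_pos) = 1/1.132 = 0.883.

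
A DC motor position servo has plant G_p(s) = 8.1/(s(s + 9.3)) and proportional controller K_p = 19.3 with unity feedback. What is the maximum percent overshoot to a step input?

From 1 + K_pG_p(s) = 0: s² + 9.3s + 156.3 = 0 ⇒ ω_n = 12.5, ζ = 0.3719.
%OS = 100·exp(−πζ/√(1−ζ²)) = 100·exp(−π·0.3719/√0.8617) = 28.4%.

28.4%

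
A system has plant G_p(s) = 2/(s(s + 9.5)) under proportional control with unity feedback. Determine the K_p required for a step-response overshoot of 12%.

From %OS = 100·exp(−πζ/√(1−ζ²)) = 12%, ζ = −ln(0.12)/√(π²+ln²(0.12)) = 0.5594.
Characteristic equation s² + 9.5s + 2K_p = 0 gives ζ = 9.5/(2√(2K_p)).
Setting ζ = 0.5594: √(2K_p) = 9.5/(2·0.5594) = 8.491, so K_p = 72.1/2 = 36.

K_p = 36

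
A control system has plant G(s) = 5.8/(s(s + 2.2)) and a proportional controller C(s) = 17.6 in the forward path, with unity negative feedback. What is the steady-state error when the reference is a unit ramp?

0.0216

The loop has one pole at the origin (type 1). Velocity error constant K_v = lim_{s→0} s·C(s)G(s) = 17.6·5.8/2.2 = 46.4.
Steady-state error to a unit ramp: e_ss = 1/K_v = 0.0216.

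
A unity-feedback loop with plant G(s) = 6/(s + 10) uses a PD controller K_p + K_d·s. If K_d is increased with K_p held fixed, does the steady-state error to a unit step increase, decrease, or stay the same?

unchanged

At s = 0 the derivative term contributes nothing: C(0) = K_p regardless of K_d, so K_pos = K_p·G(0) and e_ss are unchanged.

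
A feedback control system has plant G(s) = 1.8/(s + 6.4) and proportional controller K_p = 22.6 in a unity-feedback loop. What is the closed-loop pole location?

Closed-loop transfer function: T(s) = K_p·G(s)/(1 + K_p·G(s)) = 40.68/(s + 6.4 + 40.68) = 40.68/(s + 47.08).
The closed-loop pole is at s = −47.08.

s = -47.08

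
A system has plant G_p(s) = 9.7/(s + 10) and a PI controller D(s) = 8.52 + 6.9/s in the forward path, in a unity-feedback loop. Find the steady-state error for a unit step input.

The open loop D(s)G_p(s) has a pole at the origin (type 1), so the static position error constant is infinite and e_ss = 1/(1+∞) = 0.

0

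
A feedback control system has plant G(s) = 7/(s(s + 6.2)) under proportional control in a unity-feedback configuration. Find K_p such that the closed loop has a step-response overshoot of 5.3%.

K_p = 2.94

From %OS = 100·exp(−πζ/√(1−ζ²)) = 5.3%, ζ = −ln(0.053)/√(π²+ln²(0.053)) = 0.683.
Characteristic equation s² + 6.2s + 7K_p = 0 gives ζ = 6.2/(2√(7K_p)).
Setting ζ = 0.683: √(7K_p) = 6.2/(2·0.683) = 4.539, so K_p = 20.6/7 = 2.94.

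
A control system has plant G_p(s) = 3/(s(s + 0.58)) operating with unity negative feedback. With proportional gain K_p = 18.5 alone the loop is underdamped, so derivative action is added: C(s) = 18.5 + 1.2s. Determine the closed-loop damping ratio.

Forward path: (18.5 + 1.2s)·3/(s(s+0.58)). The closed-loop characteristic equation is s² + (0.58 + 3·1.2)s + 3·18.5 = 0.
That is s² + 4.18s + 55.5 = 0, so ω_n = 7.45 rad/s and ζ = 4.18/(2·7.45) = 0.2805.

ζ = 0.281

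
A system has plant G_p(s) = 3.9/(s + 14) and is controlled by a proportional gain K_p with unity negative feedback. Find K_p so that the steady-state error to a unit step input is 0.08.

For a type-0 loop with proportional control, e_ss = 1/(1 + K_p·G_p(0)).
G_p(0) = 0.2786. Require 1/(1 + K_p·0.2786) = 0.08, so 1 + 0.2786·K_p = 12.5.
K_p = (12.5 − 1)/0.2786 = 41.3.

K_p = 41.3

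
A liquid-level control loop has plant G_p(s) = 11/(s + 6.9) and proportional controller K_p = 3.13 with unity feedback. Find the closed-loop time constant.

τ = 0.0242 s

Closed-loop transfer function: T(s) = K_p·G_p(s)/(1 + K_p·G_p(s)) = 34.43/(s + 6.9 + 34.43) = 34.43/(s + 41.33).
Time constant τ = 1/41.33 = 0.0242 s.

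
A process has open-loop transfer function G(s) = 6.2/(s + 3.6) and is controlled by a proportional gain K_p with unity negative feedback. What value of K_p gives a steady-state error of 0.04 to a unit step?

The loop is type 0, so e_ss(step) = 1/(1 + K_pos) with K_pos = K_p·G(0).
G(0) = 1.722. Require 1/(1 + K_p·1.722) = 0.04, so 1 + 1.722·K_p = 25.
K_p = (25 − 1)/1.722 = 13.9.

K_p = 13.9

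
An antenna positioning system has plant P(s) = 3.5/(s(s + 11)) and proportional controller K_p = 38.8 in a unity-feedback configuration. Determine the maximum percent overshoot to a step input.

The closed-loop denominator s² + 11s + 135.8 gives ω_n = √135.8 = 11.65 and ζ = 11/(2ω_n) = 0.472.
%OS = 100·exp(−πζ/√(1−ζ²)) = 100·exp(−π·0.472/√0.7772) = 18.6%.

18.6%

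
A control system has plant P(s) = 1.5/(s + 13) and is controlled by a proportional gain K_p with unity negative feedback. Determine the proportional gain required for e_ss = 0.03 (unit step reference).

The loop is type 0, so e_ss(step) = 1/(1 + K_pos) with K_pos = K_p·P(0).
P(0) = 0.1154. Require 1/(1 + K_p·0.1154) = 0.03, so 1 + 0.1154·K_p = 33.33.
K_p = (33.33 − 1)/0.1154 = 280.

K_p = 280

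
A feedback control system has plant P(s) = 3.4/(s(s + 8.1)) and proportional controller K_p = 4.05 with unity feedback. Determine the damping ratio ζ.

ζ = 1.09

1 + K_p·P(s) = 0 gives s² + 8.1s + 13.77 = 0.
Matching s² + 2ζω_n s + ω_n²: ω_n = √13.77 = 3.711 rad/s and 2ζω_n = 8.1, so ζ = 8.1/(2·3.711) = 1.09.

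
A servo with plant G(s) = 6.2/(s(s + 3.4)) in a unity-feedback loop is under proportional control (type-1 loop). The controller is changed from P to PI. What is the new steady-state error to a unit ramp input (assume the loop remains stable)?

The integrator raises the loop to type 2, so K_v → ∞ and e_ss to a ramp is zero.

0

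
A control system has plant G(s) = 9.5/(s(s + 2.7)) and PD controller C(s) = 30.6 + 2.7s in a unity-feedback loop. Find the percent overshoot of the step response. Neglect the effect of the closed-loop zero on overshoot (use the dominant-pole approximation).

0.909%

Forward path: (30.6 + 2.7s)·9.5/(s(s+2.7)). The closed-loop characteristic equation is s² + (2.7 + 9.5·2.7)s + 9.5·30.6 = 0.
That is s² + 28.35s + 290.7 = 0, so ω_n = 17.05 rad/s and ζ = 28.35/(2·17.05) = 0.8314.
%OS = 100·exp(−πζ/√(1−ζ²)) = 0.909%.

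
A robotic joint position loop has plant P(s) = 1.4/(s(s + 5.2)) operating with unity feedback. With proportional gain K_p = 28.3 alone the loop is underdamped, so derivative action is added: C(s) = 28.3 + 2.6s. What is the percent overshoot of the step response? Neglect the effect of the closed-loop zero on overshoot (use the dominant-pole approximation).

4.51%

Forward path: (28.3 + 2.6s)·1.4/(s(s+5.2)). The closed-loop characteristic equation is s² + (5.2 + 1.4·2.6)s + 1.4·28.3 = 0.
That is s² + 8.84s + 39.62 = 0, so ω_n = 6.294 rad/s and ζ = 8.84/(2·6.294) = 0.7022.
%OS = 100·exp(−πζ/√(1−ζ²)) = 4.51%.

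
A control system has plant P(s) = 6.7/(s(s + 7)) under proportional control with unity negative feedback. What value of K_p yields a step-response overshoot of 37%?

From %OS = 100·exp(−πζ/√(1−ζ²)) = 37%, ζ = −ln(0.37)/√(π²+ln²(0.37)) = 0.3017.
Characteristic equation s² + 7s + 6.7K_p = 0 gives ζ = 7/(2√(6.7K_p)).
Setting ζ = 0.3017: √(6.7K_p) = 7/(2·0.3017) = 11.6, so K_p = 134.6/6.7 = 20.1.

K_p = 20.1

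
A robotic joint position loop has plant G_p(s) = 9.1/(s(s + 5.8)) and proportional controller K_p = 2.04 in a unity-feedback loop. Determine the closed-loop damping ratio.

With unity feedback the closed-loop characteristic equation is s² + 5.8s + 2.04·9.1 = s² + 5.8s + 18.56 = 0.
Matching s² + 2ζω_n s + ω_n²: ω_n = √18.56 = 4.309 rad/s and 2ζω_n = 5.8, so ζ = 5.8/(2·4.309) = 0.673.

ζ = 0.673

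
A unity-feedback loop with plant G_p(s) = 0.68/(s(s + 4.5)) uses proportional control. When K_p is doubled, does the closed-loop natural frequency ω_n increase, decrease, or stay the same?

increase

ω_n = √(0.68·K_p), which grows with K_p.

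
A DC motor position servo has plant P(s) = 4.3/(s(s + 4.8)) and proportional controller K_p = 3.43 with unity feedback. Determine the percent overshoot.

From 1 + K_pP(s) = 0: s² + 4.8s + 14.75 = 0 ⇒ ω_n = 3.84, ζ = 0.6249.
%OS = 100·exp(−πζ/√(1−ζ²)) = 100·exp(−π·0.6249/√0.6095) = 8.09%.

8.09%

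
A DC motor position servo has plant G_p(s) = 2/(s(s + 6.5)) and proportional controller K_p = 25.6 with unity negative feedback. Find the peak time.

T_p = 0.493 s

From 1 + K_pG_p(s) = 0: s² + 6.5s + 51.2 = 0 ⇒ ω_n = 7.155, ζ = 0.4542.
Damped frequency ω_d = ω_n√(1−ζ²) = 6.375 rad/s, so peak time T_p = π/ω_d = 0.493 s.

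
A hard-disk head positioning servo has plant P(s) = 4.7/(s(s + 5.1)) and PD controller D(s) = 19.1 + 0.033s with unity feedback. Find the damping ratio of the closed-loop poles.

Forward path: (19.1 + 0.033s)·4.7/(s(s+5.1)). The closed-loop characteristic equation is s² + (5.1 + 4.7·0.033)s + 4.7·19.1 = 0.
That is s² + 5.255s + 89.77 = 0, so ω_n = 9.475 rad/s and ζ = 5.255/(2·9.475) = 0.2773.

ζ = 0.277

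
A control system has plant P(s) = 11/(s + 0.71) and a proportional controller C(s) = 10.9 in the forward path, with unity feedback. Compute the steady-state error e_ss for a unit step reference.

0.00589

The loop is type 0. Static position error constant K_pos = C(0)·P(0) = 10.9·15.49 = 168.9.
Steady-state error to a unit step: e_ss = 1/(1+K_pos) = 1/169.9 = 0.00589.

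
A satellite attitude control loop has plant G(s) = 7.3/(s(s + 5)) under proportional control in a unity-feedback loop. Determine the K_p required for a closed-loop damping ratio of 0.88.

K_p = 1.11

Closed-loop characteristic equation: s² + 5s + K_p·7.3 = 0.
So ω_n = √(7.3K_p) and 2ζω_n = 5, giving ζ = 5/(2√(7.3K_p)).
Setting ζ = 0.88: √(7.3K_p) = 5/(2·0.88) = 2.841, so K_p = 8.071/7.3 = 1.11.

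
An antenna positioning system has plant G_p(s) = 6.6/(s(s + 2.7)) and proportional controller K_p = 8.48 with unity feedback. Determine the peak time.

From 1 + K_pG_p(s) = 0: s² + 2.7s + 55.97 = 0 ⇒ ω_n = 7.481, ζ = 0.1805.
Damped frequency ω_d = ω_n√(1−ζ²) = 7.358 rad/s, so peak time T_p = π/ω_d = 0.427 s.

T_p = 0.427 s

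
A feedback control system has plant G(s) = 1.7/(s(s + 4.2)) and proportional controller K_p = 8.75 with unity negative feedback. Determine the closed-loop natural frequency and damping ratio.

With unity feedback the closed-loop characteristic equation is s² + 4.2s + 8.75·1.7 = s² + 4.2s + 14.88 = 0.
So ω_n² = 14.88 ⇒ ω_n = 3.857 rad/s, and ζ = 4.2/(2ω_n) = 0.544.

ω_n = 3.86 rad/s, ζ = 0.544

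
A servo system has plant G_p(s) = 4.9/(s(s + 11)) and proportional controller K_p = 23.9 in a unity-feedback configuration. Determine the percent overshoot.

The closed-loop denominator s² + 11s + 117.1 gives ω_n = √117.1 = 10.82 and ζ = 11/(2ω_n) = 0.5082.
%OS = 100·exp(−πζ/√(1−ζ²)) = 100·exp(−π·0.5082/√0.7417) = 15.7%.

15.7%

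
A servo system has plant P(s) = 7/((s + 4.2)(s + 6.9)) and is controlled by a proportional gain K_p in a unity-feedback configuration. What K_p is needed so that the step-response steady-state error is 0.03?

K_p = 134

The loop is type 0, so e_ss(step) = 1/(1 + K_pos) with K_pos = K_p·P(0).
P(0) = 0.2415. Require 1/(1 + K_p·0.2415) = 0.03, so 1 + 0.2415·K_p = 33.33.
K_p = (33.33 − 1)/0.2415 = 134.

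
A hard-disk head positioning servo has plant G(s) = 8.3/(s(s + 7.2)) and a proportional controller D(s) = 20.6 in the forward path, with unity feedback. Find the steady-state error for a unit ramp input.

0.0421

The loop has one pole at the origin (type 1). Velocity error constant K_v = lim_{s→0} s·D(s)G(s) = 20.6·8.3/7.2 = 23.75.
Steady-state error to a unit ramp: e_ss = 1/K_v = 0.0421.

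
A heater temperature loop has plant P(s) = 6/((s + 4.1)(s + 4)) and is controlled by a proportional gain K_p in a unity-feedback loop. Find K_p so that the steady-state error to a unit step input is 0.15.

K_p = 15.5

Steady-state error for a unit step on this type-0 loop is 1/(1 + K_p·P(0)).
P(0) = 0.3659. Require 1/(1 + K_p·0.3659) = 0.15, so 1 + 0.3659·K_p = 6.667.
K_p = (6.667 − 1)/0.3659 = 15.5.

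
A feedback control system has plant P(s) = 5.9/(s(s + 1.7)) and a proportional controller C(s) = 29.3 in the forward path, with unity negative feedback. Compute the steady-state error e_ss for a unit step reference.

0

The open loop C(s)P(s) has a pole at the origin (type 1), so the static position error constant is infinite and e_ss = 1/(1+∞) = 0.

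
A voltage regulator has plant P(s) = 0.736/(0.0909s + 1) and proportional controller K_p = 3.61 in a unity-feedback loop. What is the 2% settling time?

T_s ≈ 0.0994 s

Closed loop: T(s) = K_p·P/(1+K_p·P) = 2.657/(0.0909s + 1 + 2.657), with pole at s = −(1 + 2.657)/0.0909 = −40.23.
τ = 1/40.23 = 0.02486 s, so 2% settling time ≈ 4τ = 0.0994 s.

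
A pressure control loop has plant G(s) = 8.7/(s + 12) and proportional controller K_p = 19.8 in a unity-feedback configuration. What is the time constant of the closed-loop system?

τ = 0.00543 s

Closed-loop transfer function: T(s) = K_p·G(s)/(1 + K_p·G(s)) = 172.3/(s + 12 + 172.3) = 172.3/(s + 184.3).
Time constant τ = 1/184.3 = 0.00543 s.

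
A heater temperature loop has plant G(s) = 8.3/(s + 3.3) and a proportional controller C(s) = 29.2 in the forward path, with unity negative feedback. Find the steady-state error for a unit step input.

0.0134

The loop is type 0. Static position error constant K_pos = C(0)·G(0) = 29.2·2.515 = 73.44.
Steady-state error to a unit step: e_ss = 1/(1+K_pos) = 1/74.44 = 0.0134.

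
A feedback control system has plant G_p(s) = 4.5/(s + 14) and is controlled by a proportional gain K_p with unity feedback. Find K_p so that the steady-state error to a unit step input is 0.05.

Steady-state error for a unit step on this type-0 loop is 1/(1 + K_p·G_p(0)).
G_p(0) = 0.3214. Require 1/(1 + K_p·0.3214) = 0.05, so 1 + 0.3214·K_p = 20.
K_p = (20 − 1)/0.3214 = 59.1.

K_p = 59.1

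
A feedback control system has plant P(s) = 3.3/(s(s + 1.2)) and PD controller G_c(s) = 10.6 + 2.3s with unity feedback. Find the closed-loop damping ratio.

Forward path: (10.6 + 2.3s)·3.3/(s(s+1.2)). The closed-loop characteristic equation is s² + (1.2 + 3.3·2.3)s + 3.3·10.6 = 0.
That is s² + 8.79s + 34.98 = 0, so ω_n = 5.914 rad/s and ζ = 8.79/(2·5.914) = 0.7431.

ζ = 0.743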